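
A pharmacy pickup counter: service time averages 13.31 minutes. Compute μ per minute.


μ = 1/(service time) in consistent units.
1 minute = 1 min, so μ = 1/13.31 = 0.07513 per minute

Final: 0.07513 /min


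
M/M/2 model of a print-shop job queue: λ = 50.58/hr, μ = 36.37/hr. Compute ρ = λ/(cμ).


ρ = λ/(cμ) = 50.58/(2·36.37) = 50.58/72.74 = 0.6954

Final: 0.6954


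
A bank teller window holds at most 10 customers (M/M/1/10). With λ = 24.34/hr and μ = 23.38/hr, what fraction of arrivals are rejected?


ρ = λ/μ = 24.34/23.38 = 1.0411
P_K = (1−ρ)ρ^K/(1−ρ^(K+1)) = (-0.04106·1.495411)/(1 − 1.556814)
= -0.061403/-0.556814 = 0.110275

Final: 0.110275


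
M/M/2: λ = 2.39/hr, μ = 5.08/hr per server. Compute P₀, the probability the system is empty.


a = λ/μ = 2.39/5.08 = 0.4705; ρ = a/c = 0.2352
Σ_{k=0}^{1} a^k/k! (terms k=0..1) = 1.00000 + 0.47047 = 1.47047
Tail: a^2/(2!(1−ρ)) = 0.22134/(2·0.7648) = 0.14471
P₀ = 1/(1.47047 + 0.14471) = 1/1.61519 = 0.619124

Final: 0.619124


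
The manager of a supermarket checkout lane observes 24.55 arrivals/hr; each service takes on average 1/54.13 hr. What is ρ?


ρ = λ/μ = 24.55/54.13 = 0.4535

Final: 0.4535


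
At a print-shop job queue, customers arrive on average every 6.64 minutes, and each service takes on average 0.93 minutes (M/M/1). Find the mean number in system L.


λ = 60/6.64 = 9.0361 /hr
μ = 60/0.93 = 64.5161 /hr
ρ = λ/μ = 9.0361/64.5161 = 0.1401
L = ρ/(1−ρ) = 0.1401/0.8599 = 0.1629

Final: 0.1629


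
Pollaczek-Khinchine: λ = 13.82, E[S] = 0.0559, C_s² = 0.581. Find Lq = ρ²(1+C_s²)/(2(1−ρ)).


ρ = λ·E[S] = 13.82·0.0559 = 0.7725
Lq = ρ²(1+C_s²)/(2(1−ρ)) = 0.5968·(1+0.581)/(2·0.2275)
= 0.5968·1.5810/0.4549 = 2.07411

Final: 2.07411


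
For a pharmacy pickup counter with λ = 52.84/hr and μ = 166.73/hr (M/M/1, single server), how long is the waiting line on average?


ρ = 52.84/166.73 = 0.3169
Lq = ρ²/(1−ρ) = 0.1004/0.6831 = 0.1470

Final: 0.1470


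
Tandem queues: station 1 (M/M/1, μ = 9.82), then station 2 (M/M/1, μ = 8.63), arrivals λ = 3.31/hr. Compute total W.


Each node sees arrival rate λ = 3.31/hr (tandem ⇒ throughput preserved).
W₁ = 1/(μ₁−λ) = 1/(9.82−3.31) = 0.15361 hr
W₂ = 1/(μ₂−λ) = 1/(8.63−3.31) = 0.18797 hr
W_total = W₁ + W₂ = 0.15361 + 0.18797 = 0.34158 hr

Final: 0.34158 hr


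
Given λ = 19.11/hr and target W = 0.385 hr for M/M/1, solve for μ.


W = 1/(μ−λ) ⇒ μ − λ = 1/W = 1/0.385 = 2.5974
μ = λ + 1/W = 19.11 + 2.5974 = 21.7074 per hr

Final: 21.7074 /hr


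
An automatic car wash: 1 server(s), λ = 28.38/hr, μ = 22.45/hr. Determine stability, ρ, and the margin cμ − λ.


Total capacity cμ = 1·22.45 = 22.45/hr
ρ = λ/(cμ) = 28.38/22.45 = 1.2641
Stable ⇔ ρ < 1: NO
Spare capacity = cμ − λ = 22.45 − 28.38 = -5.93/hr

Final: ρ = 1.2641; unstable; margin = -5.93/hr


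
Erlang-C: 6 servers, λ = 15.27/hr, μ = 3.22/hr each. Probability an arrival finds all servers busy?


a = λ/μ = 4.7422; ρ = a/6 = 0.7904
P₀ = 0.006615 (from M/M/c formula)
C(c,a) = [a^c/(c!(1−ρ))]·P₀ = [11373.62728/(720·0.2096)]·0.006615
= 75.35613·0.006615 = 0.498465

Final: 0.498465


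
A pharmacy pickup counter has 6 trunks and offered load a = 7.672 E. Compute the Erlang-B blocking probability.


B(c,a) = (a^c/c!) / Σ_{k=0}^{c} a^k/k!
a^6/6! = 283.216837
Σ terms (k=0..6): 1.00000 + 7.67200 + 29.42979 + 75.26179 + 144.35211 + 221.49388 + 283.21684 = 762.426404
B = 283.216837/762.426404 = 0.371468

Final: 0.371468


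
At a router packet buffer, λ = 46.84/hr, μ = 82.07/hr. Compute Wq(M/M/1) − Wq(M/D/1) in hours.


ρ = 46.84/82.07 = 0.5707
Wq(M/M/1) = ρ/(μ−λ) = 0.5707/35.23 = 0.01620 hr
Wq(M/D/1) = ρ/(2(μ−λ)) = 0.008100 hr
Savings = 0.01620 − 0.008100 = 0.008100 hr

Final: 0.008100 hr


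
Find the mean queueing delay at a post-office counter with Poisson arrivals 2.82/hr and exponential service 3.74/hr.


ρ = 2.82/3.74 = 0.7540
Wq = ρ/(μ−λ) = 0.7540/(3.74 − 2.82) = 0.7540/0.9200 = 0.8196 hr

Final: 0.8196 hr


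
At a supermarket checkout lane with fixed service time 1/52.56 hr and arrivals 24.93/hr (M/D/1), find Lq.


ρ = 24.93/52.56 = 0.4743
M/D/1: Lq = ρ²/(2(1−ρ)) = 0.2250/(2·0.5257) = 0.21398

Final: 0.21398


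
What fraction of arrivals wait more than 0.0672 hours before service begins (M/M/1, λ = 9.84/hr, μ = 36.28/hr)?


ρ = 9.84/36.28 = 0.2712
P(Wq > t) = ρ·e^{−(μ−λ)t} = 0.2712·e^{−1.7768}
= 0.2712·0.169184 = 0.045887

Final: 0.045887


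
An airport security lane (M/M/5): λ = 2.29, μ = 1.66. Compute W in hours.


a = 1.3795; ρ = 0.2759; P₀ = 0.251445
Lq = P₀·a^c·ρ/(c!(1−ρ)²) = 0.005509
Wq = Lq/λ = 0.005509/2.29 = 0.002406 hr
W = Wq + 1/μ = 0.002406 + 0.60241 = 0.60482 hr

Final: 0.60482 hr


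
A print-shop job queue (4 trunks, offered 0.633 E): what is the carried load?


B(4,0.633) = 0.003554 (Erlang-B)
Carried load = a(1 − B) = 0.633·(1 − 0.003554) = 0.633·0.996446 = 0.6308 E

Final: 0.6308 Erlangs


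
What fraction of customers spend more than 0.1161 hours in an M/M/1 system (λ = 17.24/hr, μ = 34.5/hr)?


W ~ Exponential(μ−λ) for M/M/1.
μ − λ = 34.5 − 17.24 = 17.2600
P(W > t) = e^{−(μ−λ)t} = e^{−2.0039} = 0.134810

Final: 0.134810


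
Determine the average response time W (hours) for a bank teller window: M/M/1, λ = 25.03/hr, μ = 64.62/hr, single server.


W = 1/(μ−λ) = 1/(64.62 − 25.03) = 1/39.59 = 0.02526 hr

Final: 0.02526 hr


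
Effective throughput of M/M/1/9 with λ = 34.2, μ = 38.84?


ρ = 0.8805; P_K = (1−ρ)ρ^9/(1−ρ^10) = 0.052814
λ_eff = λ(1 − P_K) = 34.2·(1 − 0.052814) = 34.2·0.947186 = 32.3938 /hr

Final: 32.3938 /hr


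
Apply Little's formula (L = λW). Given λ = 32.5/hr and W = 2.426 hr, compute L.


L = λW = 32.5·2.426 = 78.8450

Final: 78.8450


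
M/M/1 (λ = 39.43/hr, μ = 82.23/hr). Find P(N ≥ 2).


ρ = 39.43/82.23 = 0.4795
P(N ≥ n) = ρ^n = 0.4795^2 = 0.229929

Final: 0.229929


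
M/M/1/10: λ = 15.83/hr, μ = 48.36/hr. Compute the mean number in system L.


ρ = 15.83/48.36 = 0.3273
L = ρ[1 − (K+1)ρ^K + Kρ^(K+1)] / [(1−ρ)(1−ρ^(K+1))]
Numerator: 0.3273·(1 − 11·0.00001412 + 10·0.000004623) = 0.327301
Denominator: (0.6727)·(0.999995) = 0.672660
L = 0.327301/0.672660 = 0.4866

Final: 0.4866


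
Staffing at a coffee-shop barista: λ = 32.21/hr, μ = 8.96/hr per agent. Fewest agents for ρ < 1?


Stability requires cμ > λ ⇔ c > λ/μ.
λ/μ = 32.21/8.96 = 3.5949
Minimum integer c = ⌊3.5949⌋ + 1 = 4
Check: 4·8.96 = 35.84 > 32.21, while 3·8.96 = 26.88 ≤ 32.21

Final: 4 servers


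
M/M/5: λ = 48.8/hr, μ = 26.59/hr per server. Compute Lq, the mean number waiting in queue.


a = λ/μ = 1.8353; ρ = a/5 = 0.3671
P₀ = 0.158818
Lq = P₀·a^c·ρ / (c!·(1−ρ)²) = 0.158818·20.82128·0.3671/(120·0.40062)
= 0.02525

Final: 0.02525


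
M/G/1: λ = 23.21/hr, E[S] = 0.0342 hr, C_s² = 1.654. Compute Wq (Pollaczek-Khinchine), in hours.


ρ = λ·E[S] = 23.21·0.0342 = 0.7938
E[S²] = E[S]²(1+C_s²) = 0.0342²·(1+1.654) = 0.003104
Wq = λ·E[S²]/(2(1−ρ)) = 23.21·0.003104/(2·0.2062) = 0.17469 hr

Final: 0.17469 hr


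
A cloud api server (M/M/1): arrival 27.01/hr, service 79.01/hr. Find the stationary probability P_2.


ρ = 27.01/79.01 = 0.3419
P_n = (1−ρ)·ρ^n = (1 − 0.3419)·0.3419^2 = 0.6581·0.116865 = 0.076914

Final: 0.076914


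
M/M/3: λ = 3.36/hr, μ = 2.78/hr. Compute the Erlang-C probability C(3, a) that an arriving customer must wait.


a = λ/μ = 1.2086; ρ = a/3 = 0.4029
P₀ = 0.291390 (from M/M/c formula)
C(c,a) = [a^c/(c!(1−ρ))]·P₀ = [1.76556/(6·0.5971)]·0.291390
= 0.49280·0.291390 = 0.143596

Final: 0.143596


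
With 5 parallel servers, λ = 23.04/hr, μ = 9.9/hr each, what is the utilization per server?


ρ = λ/(cμ) = 23.04/(5·9.9) = 23.04/49.50 = 0.4655

Final: 0.4655


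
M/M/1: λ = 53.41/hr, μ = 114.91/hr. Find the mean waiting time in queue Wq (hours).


ρ = 53.41/114.91 = 0.4648
Wq = ρ/(μ−λ) = 0.4648/(114.91 − 53.41) = 0.4648/61.50 = 0.007558 hr

Final: 0.007558 hr


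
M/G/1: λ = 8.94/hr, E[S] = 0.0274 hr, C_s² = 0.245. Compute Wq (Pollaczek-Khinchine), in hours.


ρ = λ·E[S] = 8.94·0.0274 = 0.2450
E[S²] = E[S]²(1+C_s²) = 0.0274²·(1+0.245) = 0.0009347
Wq = λ·E[S²]/(2(1−ρ)) = 8.94·0.0009347/(2·0.7550) = 0.005534 hr

Final: 0.005534 hr


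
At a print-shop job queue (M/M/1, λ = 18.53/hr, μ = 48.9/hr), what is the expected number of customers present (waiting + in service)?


ρ = λ/μ = 18.53/48.9 = 0.3789
L = ρ/(1−ρ) = 0.3789/(1 − 0.3789) = 0.3789/0.6211 = 0.6101

Final: 0.6101


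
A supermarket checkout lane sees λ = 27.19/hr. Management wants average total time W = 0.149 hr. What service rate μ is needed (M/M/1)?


W = 1/(μ−λ) ⇒ μ − λ = 1/W = 1/0.149 = 6.7114
μ = λ + 1/W = 27.19 + 6.7114 = 33.9014 per hr

Final: 33.9014 /hr


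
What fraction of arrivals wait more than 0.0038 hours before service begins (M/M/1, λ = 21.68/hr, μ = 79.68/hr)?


ρ = 21.68/79.68 = 0.2721
P(Wq > t) = ρ·e^{−(μ−λ)t} = 0.2721·e^{−0.2204}
= 0.2721·0.802198 = 0.218269

Final: 0.218269


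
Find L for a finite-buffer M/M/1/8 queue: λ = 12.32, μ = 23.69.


ρ = 12.32/23.69 = 0.5201
L = ρ[1 − (K+1)ρ^K + Kρ^(K+1)] / [(1−ρ)(1−ρ^(K+1))]
Numerator: 0.5201·(1 − 9·0.005350 + 8·0.002782) = 0.506585
Denominator: (0.4799)·(0.997218) = 0.478614
L = 0.506585/0.478614 = 1.0584

Final: 1.0584


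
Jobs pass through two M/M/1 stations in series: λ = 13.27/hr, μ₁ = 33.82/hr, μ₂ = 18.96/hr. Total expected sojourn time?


Each node sees arrival rate λ = 13.27/hr (tandem ⇒ throughput preserved).
W₁ = 1/(μ₁−λ) = 1/(33.82−13.27) = 0.04866 hr
W₂ = 1/(μ₂−λ) = 1/(18.96−13.27) = 0.17575 hr
W_total = W₁ + W₂ = 0.04866 + 0.17575 = 0.22441 hr

Final: 0.22441 hr


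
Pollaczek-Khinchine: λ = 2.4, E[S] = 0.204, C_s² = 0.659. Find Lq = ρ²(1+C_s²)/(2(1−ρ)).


ρ = λ·E[S] = 2.4·0.204 = 0.4896
Lq = ρ²(1+C_s²)/(2(1−ρ)) = 0.2397·(1+0.659)/(2·0.5104)
= 0.2397·1.6590/1.0208 = 0.38957

Final: 0.38957


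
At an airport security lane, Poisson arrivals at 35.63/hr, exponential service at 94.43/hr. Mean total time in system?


W = 1/(μ−λ) = 1/(94.43 − 35.63) = 1/58.80 = 0.01701 hr

Final: 0.01701 hr


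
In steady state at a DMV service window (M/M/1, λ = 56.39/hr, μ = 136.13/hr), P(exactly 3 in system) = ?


ρ = 56.39/136.13 = 0.4142
P_n = (1−ρ)·ρ^n = (1 − 0.4142)·0.4142^3 = 0.5858·0.071080 = 0.041636

Final: 0.041636


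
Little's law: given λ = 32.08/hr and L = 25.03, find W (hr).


W = L/λ = 25.03/32.08 = 0.7802 hr

Final: 0.7802 hr


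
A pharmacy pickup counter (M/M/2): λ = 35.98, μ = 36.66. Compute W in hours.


a = 0.9815; ρ = 0.4907; P₀ = 0.341629
Lq = P₀·a^c·ρ/(c!(1−ρ)²) = 0.31131
Wq = Lq/λ = 0.31131/35.98 = 0.008652 hr
W = Wq + 1/μ = 0.008652 + 0.02728 = 0.03593 hr

Final: 0.03593 hr


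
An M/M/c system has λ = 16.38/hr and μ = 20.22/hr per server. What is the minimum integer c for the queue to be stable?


Stability requires cμ > λ ⇔ c > λ/μ.
λ/μ = 16.38/20.22 = 0.8101
Minimum integer c = ⌊0.8101⌋ + 1 = 1
Check: 1·20.22 = 20.22 > 16.38, while 0·20.22 = 0.00 ≤ 16.38

Final: 1 servers


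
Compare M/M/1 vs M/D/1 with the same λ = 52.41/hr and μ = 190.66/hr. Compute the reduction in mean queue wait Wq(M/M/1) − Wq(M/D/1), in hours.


ρ = 52.41/190.66 = 0.2749
Wq(M/M/1) = ρ/(μ−λ) = 0.2749/138.25 = 0.001988 hr
Wq(M/D/1) = ρ/(2(μ−λ)) = 0.0009942 hr
Savings = 0.001988 − 0.0009942 = 0.0009942 hr

Final: 0.0009942 hr


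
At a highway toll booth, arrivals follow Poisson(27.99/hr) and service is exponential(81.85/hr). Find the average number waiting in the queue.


ρ = 27.99/81.85 = 0.3420
Lq = ρ²/(1−ρ) = 0.1169/0.6580 = 0.1777

Final: 0.1777


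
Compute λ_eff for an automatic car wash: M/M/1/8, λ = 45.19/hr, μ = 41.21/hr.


ρ = 1.0966; P_K = (1−ρ)ρ^8/(1−ρ^9) = 0.156200
λ_eff = λ(1 − P_K) = 45.19·(1 − 0.156200) = 45.19·0.843800 = 38.1313 /hr

Final: 38.1313 /hr


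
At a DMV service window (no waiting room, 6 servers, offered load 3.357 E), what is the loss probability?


B(c,a) = (a^c/c!) / Σ_{k=0}^{c} a^k/k!
a^6/6! = 1.987813
Σ terms (k=0..6): 1.00000 + 3.35700 + 5.63472 + 6.30526 + 5.29169 + 3.55284 + 1.98781 = 27.129319
B = 1.987813/27.129319 = 0.073272

Final: 0.073272


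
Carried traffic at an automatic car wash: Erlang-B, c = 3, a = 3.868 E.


B(3,3.868) = 0.438538 (Erlang-B)
Carried load = a(1 − B) = 3.868·(1 − 0.438538) = 3.868·0.561462 = 2.1717 E

Final: 2.1717 Erlangs


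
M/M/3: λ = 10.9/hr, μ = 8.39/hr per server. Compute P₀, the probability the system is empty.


a = λ/μ = 10.9/8.39 = 1.2992; ρ = a/c = 0.4331
Σ_{k=0}^{2} a^k/k! (terms k=0..2) = 1.00000 + 1.29917 + 0.84392 = 3.14308
Tail: a^3/(3!(1−ρ)) = 2.19277/(6·0.5669) = 0.64462
P₀ = 1/(3.14308 + 0.64462) = 1/3.78770 = 0.264013

Final: 0.264013


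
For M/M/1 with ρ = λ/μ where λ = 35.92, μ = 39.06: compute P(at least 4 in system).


ρ = 35.92/39.06 = 0.9196
P(N ≥ n) = ρ^n = 0.9196^4 = 0.715182

Final: 0.715182


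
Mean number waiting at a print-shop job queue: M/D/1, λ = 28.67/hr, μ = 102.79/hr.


ρ = 28.67/102.79 = 0.2789
M/D/1: Lq = ρ²/(2(1−ρ)) = 0.07780/(2·0.7211) = 0.05394

Final: 0.05394


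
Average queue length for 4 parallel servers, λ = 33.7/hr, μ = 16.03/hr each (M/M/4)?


a = λ/μ = 2.1023; ρ = a/4 = 0.5256
P₀ = 0.116600
Lq = P₀·a^c·ρ / (c!·(1−ρ)²) = 0.116600·19.53375·0.5256/(24·0.22508)
= 0.22160

Final: 0.22160


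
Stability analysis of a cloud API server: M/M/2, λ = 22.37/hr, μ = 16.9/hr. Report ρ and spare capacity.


Total capacity cμ = 2·16.9 = 33.80/hr
ρ = λ/(cμ) = 22.37/33.80 = 0.6618
Stable ⇔ ρ < 1: YES
Spare capacity = cμ − λ = 33.80 − 22.37 = 11.43/hr

Final: ρ = 0.6618; stable; margin = 11.43/hr


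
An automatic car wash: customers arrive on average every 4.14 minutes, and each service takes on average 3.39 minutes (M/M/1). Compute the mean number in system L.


λ = 60/4.14 = 14.4928 /hr
μ = 60/3.39 = 17.6991 /hr
ρ = λ/μ = 14.4928/17.6991 = 0.8188
L = ρ/(1−ρ) = 0.8188/0.1812 = 4.5200

Final: 4.5200


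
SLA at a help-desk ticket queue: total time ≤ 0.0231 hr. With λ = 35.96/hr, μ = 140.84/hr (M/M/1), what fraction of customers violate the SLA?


W ~ Exponential(μ−λ) for M/M/1.
μ − λ = 140.84 − 35.96 = 104.8800
P(W > t) = e^{−(μ−λ)t} = e^{−2.4227} = 0.088679

Final: 0.088679


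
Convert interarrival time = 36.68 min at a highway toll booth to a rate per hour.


λ = 1/(interarrival time) in consistent units.
1 hour = 60 min, so λ = 60/36.68 = 1.6358 per hour

Final: 1.6358 /hr


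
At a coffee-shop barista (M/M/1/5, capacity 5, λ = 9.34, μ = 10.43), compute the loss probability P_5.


ρ = λ/μ = 9.34/10.43 = 0.8955
P_K = (1−ρ)ρ^K/(1−ρ^(K+1)) = (0.1045·0.575855)/(1 − 0.515674)
= 0.060180/0.484326 = 0.124256

Final: 0.124256


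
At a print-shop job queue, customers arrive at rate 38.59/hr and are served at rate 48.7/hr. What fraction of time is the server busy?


ρ = λ/μ = 38.59/48.7 = 0.7924

Final: 0.7924


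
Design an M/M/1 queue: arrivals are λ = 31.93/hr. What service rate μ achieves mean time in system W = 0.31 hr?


W = 1/(μ−λ) ⇒ μ − λ = 1/W = 1/0.31 = 3.2258
μ = λ + 1/W = 31.93 + 3.2258 = 35.1558 per hr

Final: 35.1558 /hr


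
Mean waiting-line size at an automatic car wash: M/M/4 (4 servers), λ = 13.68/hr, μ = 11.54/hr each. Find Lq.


a = λ/μ = 1.1854; ρ = a/4 = 0.2964
P₀ = 0.304631
Lq = P₀·a^c·ρ / (c!·(1−ρ)²) = 0.304631·1.97479·0.2964/(24·0.49511)
= 0.01500

Final: 0.01500


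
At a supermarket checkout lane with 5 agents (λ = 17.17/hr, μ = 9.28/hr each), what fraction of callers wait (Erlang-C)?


a = λ/μ = 1.8502; ρ = a/5 = 0.3700
P₀ = 0.156430 (from M/M/c formula)
C(c,a) = [a^c/(c!(1−ρ))]·P₀ = [21.68261/(120·0.6300)]·0.156430
= 0.28683·0.156430 = 0.044868

Final: 0.044868


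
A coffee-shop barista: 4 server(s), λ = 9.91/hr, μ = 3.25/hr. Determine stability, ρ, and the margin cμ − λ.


Total capacity cμ = 4·3.25 = 13.00/hr
ρ = λ/(cμ) = 9.91/13.00 = 0.7623
Stable ⇔ ρ < 1: YES
Spare capacity = cμ − λ = 13.00 − 9.91 = 3.09/hr

Final: ρ = 0.7623; stable; margin = 3.09/hr


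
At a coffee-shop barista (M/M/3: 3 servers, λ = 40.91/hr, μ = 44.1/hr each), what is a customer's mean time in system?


a = 0.9277; ρ = 0.3092; P₀ = 0.392071
Lq = P₀·a^c·ρ/(c!(1−ρ)²) = 0.03380
Wq = Lq/λ = 0.03380/40.91 = 0.0008263 hr
W = Wq + 1/μ = 0.0008263 + 0.02268 = 0.02350 hr

Final: 0.02350 hr


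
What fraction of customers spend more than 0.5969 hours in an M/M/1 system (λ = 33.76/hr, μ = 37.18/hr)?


W ~ Exponential(μ−λ) for M/M/1.
μ − λ = 37.18 − 33.76 = 3.4200
P(W > t) = e^{−(μ−λ)t} = e^{−2.0414} = 0.129847

Final: 0.129847


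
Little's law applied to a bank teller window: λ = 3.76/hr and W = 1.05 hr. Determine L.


L = λW = 3.76·1.05 = 3.9480

Final: 3.9480


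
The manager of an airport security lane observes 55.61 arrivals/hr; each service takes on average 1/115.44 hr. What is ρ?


ρ = λ/μ = 55.61/115.44 = 0.4817

Final: 0.4817


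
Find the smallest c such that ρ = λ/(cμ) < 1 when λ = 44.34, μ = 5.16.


Stability requires cμ > λ ⇔ c > λ/μ.
λ/μ = 44.34/5.16 = 8.5930
Minimum integer c = ⌊8.5930⌋ + 1 = 9
Check: 9·5.16 = 46.44 > 44.34, while 8·5.16 = 41.28 ≤ 44.34

Final: 9 servers


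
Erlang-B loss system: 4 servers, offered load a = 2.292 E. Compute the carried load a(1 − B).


B(4,2.292) = 0.126704 (Erlang-B)
Carried load = a(1 − B) = 2.292·(1 − 0.126704) = 2.292·0.873296 = 2.0016 E

Final: 2.0016 Erlangs


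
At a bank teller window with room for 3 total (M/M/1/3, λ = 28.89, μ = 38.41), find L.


ρ = 28.89/38.41 = 0.7521
L = ρ[1 − (K+1)ρ^K + Kρ^(K+1)] / [(1−ρ)(1−ρ^(K+1))]
Numerator: 0.7521·(1 − 4·0.425510 + 3·0.320046) = 0.194129
Denominator: (0.2479)·(0.679954) = 0.168528
L = 0.194129/0.168528 = 1.1519

Final: 1.1519


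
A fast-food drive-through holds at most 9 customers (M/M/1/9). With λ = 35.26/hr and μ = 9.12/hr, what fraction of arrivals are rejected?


ρ = λ/μ = 35.26/9.12 = 3.8662
P_K = (1−ρ)ρ^K/(1−ρ^(K+1)) = (-2.8662·193013.295854)/(1 − 746233.422349)
= -553220.126495/-746232.422349 = 0.741351

Final: 0.741351


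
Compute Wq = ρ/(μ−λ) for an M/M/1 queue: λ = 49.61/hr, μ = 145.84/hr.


ρ = 49.61/145.84 = 0.3402
Wq = ρ/(μ−λ) = 0.3402/(145.84 − 49.61) = 0.3402/96.23 = 0.003535 hr

Final: 0.003535 hr


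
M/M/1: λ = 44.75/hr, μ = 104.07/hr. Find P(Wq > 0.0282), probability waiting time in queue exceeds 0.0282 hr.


ρ = 44.75/104.07 = 0.4300
P(Wq > t) = ρ·e^{−(μ−λ)t} = 0.4300·e^{−1.6728}
= 0.4300·0.187716 = 0.080718

Final: 0.080718


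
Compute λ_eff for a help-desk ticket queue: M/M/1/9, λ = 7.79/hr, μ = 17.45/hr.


ρ = 0.4464; P_K = (1−ρ)ρ^9/(1−ρ^10) = 0.0003899
λ_eff = λ(1 − P_K) = 7.79·(1 − 0.0003899) = 7.79·0.999610 = 7.7870 /hr

Final: 7.7870 /hr


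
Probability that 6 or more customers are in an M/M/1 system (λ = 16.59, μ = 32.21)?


ρ = 16.59/32.21 = 0.5151
P(N ≥ n) = ρ^n = 0.5151^6 = 0.018670

Final: 0.018670


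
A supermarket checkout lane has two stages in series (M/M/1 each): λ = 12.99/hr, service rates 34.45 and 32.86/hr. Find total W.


Each node sees arrival rate λ = 12.99/hr (tandem ⇒ throughput preserved).
W₁ = 1/(μ₁−λ) = 1/(34.45−12.99) = 0.04660 hr
W₂ = 1/(μ₂−λ) = 1/(32.86−12.99) = 0.05033 hr
W_total = W₁ + W₂ = 0.04660 + 0.05033 = 0.09693 hr

Final: 0.09693 hr


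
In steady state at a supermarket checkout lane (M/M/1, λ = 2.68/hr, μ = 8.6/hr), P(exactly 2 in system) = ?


ρ = 2.68/8.6 = 0.3116
P_n = (1−ρ)·ρ^n = (1 − 0.3116)·0.3116^2 = 0.6884·0.097112 = 0.066849

Final: 0.066849


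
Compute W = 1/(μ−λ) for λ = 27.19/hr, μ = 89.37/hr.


W = 1/(μ−λ) = 1/(89.37 − 27.19) = 1/62.18 = 0.01608 hr

Final: 0.01608 hr


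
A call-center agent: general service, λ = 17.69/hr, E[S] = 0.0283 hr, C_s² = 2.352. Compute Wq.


ρ = λ·E[S] = 17.69·0.0283 = 0.5006
E[S²] = E[S]²(1+C_s²) = 0.0283²·(1+2.352) = 0.002685
Wq = λ·E[S²]/(2(1−ρ)) = 17.69·0.002685/(2·0.4994) = 0.04755 hr

Final: 0.04755 hr


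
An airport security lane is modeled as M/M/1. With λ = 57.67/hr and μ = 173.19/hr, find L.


ρ = λ/μ = 57.67/173.19 = 0.3330
L = ρ/(1−ρ) = 0.3330/(1 − 0.3330) = 0.3330/0.6670 = 0.4992

Final: 0.4992


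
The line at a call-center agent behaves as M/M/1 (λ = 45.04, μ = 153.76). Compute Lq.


ρ = 45.04/153.76 = 0.2929
Lq = ρ²/(1−ρ) = 0.08580/0.7071 = 0.1214

Final: 0.1214


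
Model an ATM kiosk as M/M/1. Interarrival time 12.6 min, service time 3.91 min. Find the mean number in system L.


λ = 60/12.6 = 4.7619 /hr
μ = 60/3.91 = 15.3453 /hr
ρ = λ/μ = 4.7619/15.3453 = 0.3103
L = ρ/(1−ρ) = 0.3103/0.6897 = 0.4499

Final: 0.4499


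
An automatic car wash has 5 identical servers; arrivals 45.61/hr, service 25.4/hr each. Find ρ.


ρ = λ/(cμ) = 45.61/(5·25.4) = 45.61/127.00 = 0.3591

Final: 0.3591


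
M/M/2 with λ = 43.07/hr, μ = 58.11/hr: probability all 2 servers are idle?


a = λ/μ = 43.07/58.11 = 0.7412; ρ = a/c = 0.3706
Σ_{k=0}^{1} a^k/k! (terms k=0..1) = 1.00000 + 0.74118 = 1.74118
Tail: a^2/(2!(1−ρ)) = 0.54935/(2·0.6294) = 0.43640
P₀ = 1/(1.74118 + 0.43640) = 1/2.17758 = 0.459225

Final: 0.459225


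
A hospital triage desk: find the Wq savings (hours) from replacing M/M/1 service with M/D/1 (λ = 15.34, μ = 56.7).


ρ = 15.34/56.7 = 0.2705
Wq(M/M/1) = ρ/(μ−λ) = 0.2705/41.36 = 0.006541 hr
Wq(M/D/1) = ρ/(2(μ−λ)) = 0.003271 hr
Savings = 0.006541 − 0.003271 = 0.003271 hr

Final: 0.003271 hr


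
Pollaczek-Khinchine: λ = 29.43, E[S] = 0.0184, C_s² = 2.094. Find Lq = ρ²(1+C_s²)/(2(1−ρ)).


ρ = λ·E[S] = 29.43·0.0184 = 0.5415
Lq = ρ²(1+C_s²)/(2(1−ρ)) = 0.2932·(1+2.094)/(2·0.4585)
= 0.2932·3.0940/0.9170 = 0.98942

Final: 0.98942


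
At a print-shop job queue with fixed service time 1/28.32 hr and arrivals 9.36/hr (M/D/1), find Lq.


ρ = 9.36/28.32 = 0.3305
M/D/1: Lq = ρ²/(2(1−ρ)) = 0.1092/(2·0.6695) = 0.08158

Final: 0.08158


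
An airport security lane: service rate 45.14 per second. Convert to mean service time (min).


Mean service time = 1/μ = 1/45.14 second = 0.02215 second
In minutes: 0.02215 × 0.0166667 = 0.0003692 min

Final: 0.0003692 min


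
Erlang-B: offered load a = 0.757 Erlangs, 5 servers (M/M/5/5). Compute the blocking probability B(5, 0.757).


B(c,a) = (a^c/c!) / Σ_{k=0}^{c} a^k/k!
a^5/5! = 0.002072
Σ terms (k=0..5): 1.00000 + 0.75700 + 0.28652 + 0.07230 + 0.01368 + 0.002072 = 2.131578
B = 0.002072/2.131578 = 0.0009718

Final: 0.0009718


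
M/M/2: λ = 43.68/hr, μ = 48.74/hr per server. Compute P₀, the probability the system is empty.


a = λ/μ = 43.68/48.74 = 0.8962; ρ = a/c = 0.4481
Σ_{k=0}^{1} a^k/k! (terms k=0..1) = 1.00000 + 0.89618 = 1.89618
Tail: a^2/(2!(1−ρ)) = 0.80315/(2·0.5519) = 0.72761
P₀ = 1/(1.89618 + 0.72761) = 1/2.62379 = 0.381128

Final: 0.381128


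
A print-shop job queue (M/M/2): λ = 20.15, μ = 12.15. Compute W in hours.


a = 1.6584; ρ = 0.8292; P₀ = 0.093363
Lq = P₀·a^c·ρ/(c!(1−ρ)²) = 3.65030
Wq = Lq/λ = 3.65030/20.15 = 0.18116 hr
W = Wq + 1/μ = 0.18116 + 0.08230 = 0.26346 hr

Final: 0.26346 hr


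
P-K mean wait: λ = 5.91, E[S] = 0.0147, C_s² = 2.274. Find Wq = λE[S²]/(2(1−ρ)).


ρ = λ·E[S] = 5.91·0.0147 = 0.08688
E[S²] = E[S]²(1+C_s²) = 0.0147²·(1+2.274) = 0.0007075
Wq = λ·E[S²]/(2(1−ρ)) = 5.91·0.0007075/(2·0.9131) = 0.002290 hr

Final: 0.002290 hr


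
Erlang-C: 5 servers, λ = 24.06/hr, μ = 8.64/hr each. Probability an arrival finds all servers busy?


a = λ/μ = 2.7847; ρ = a/5 = 0.5569
P₀ = 0.059114 (from M/M/c formula)
C(c,a) = [a^c/(c!(1−ρ))]·P₀ = [167.45935/(120·0.4431)]·0.059114
= 3.14971·0.059114 = 0.186191

Final: 0.186191


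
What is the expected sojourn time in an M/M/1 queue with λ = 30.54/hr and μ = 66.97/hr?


W = 1/(μ−λ) = 1/(66.97 − 30.54) = 1/36.43 = 0.02745 hr

Final: 0.02745 hr


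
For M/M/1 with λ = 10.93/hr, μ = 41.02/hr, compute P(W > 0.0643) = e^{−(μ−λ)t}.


W ~ Exponential(μ−λ) for M/M/1.
μ − λ = 41.02 − 10.93 = 30.0900
P(W > t) = e^{−(μ−λ)t} = e^{−1.9348} = 0.144455

Final: 0.144455


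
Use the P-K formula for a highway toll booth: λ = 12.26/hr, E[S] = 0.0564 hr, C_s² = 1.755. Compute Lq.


ρ = λ·E[S] = 12.26·0.0564 = 0.6915
Lq = ρ²(1+C_s²)/(2(1−ρ)) = 0.4781·(1+1.755)/(2·0.3085)
= 0.4781·2.7550/0.6171 = 2.13464

Final: 2.13464


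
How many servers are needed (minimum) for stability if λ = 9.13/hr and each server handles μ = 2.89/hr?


Stability requires cμ > λ ⇔ c > λ/μ.
λ/μ = 9.13/2.89 = 3.1592
Minimum integer c = ⌊3.1592⌋ + 1 = 4
Check: 4·2.89 = 11.56 > 9.13, while 3·2.89 = 8.67 ≤ 9.13

Final: 4 servers


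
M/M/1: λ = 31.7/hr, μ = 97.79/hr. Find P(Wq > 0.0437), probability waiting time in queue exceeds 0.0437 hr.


ρ = 31.7/97.79 = 0.3242
P(Wq > t) = ρ·e^{−(μ−λ)t} = 0.3242·e^{−2.8881}
= 0.3242·0.055680 = 0.018049

Final: 0.018049


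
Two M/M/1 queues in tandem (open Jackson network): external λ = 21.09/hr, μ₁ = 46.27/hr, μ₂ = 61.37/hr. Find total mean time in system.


Each node sees arrival rate λ = 21.09/hr (tandem ⇒ throughput preserved).
W₁ = 1/(μ₁−λ) = 1/(46.27−21.09) = 0.03971 hr
W₂ = 1/(μ₂−λ) = 1/(61.37−21.09) = 0.02483 hr
W_total = W₁ + W₂ = 0.03971 + 0.02483 = 0.06454 hr

Final: 0.06454 hr


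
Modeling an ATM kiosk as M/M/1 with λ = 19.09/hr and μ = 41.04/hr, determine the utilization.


ρ = λ/μ = 19.09/41.04 = 0.4652

Final: 0.4652


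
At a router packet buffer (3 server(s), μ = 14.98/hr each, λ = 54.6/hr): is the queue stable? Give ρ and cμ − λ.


Total capacity cμ = 3·14.98 = 44.94/hr
ρ = λ/(cμ) = 54.6/44.94 = 1.2150
Stable ⇔ ρ < 1: NO
Spare capacity = cμ − λ = 44.94 − 54.6 = -9.66/hr

Final: ρ = 1.2150; unstable; margin = -9.66/hr


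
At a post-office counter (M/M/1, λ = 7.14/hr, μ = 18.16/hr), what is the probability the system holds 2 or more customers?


ρ = 7.14/18.16 = 0.3932
P(N ≥ n) = ρ^n = 0.3932^2 = 0.154584

Final: 0.154584


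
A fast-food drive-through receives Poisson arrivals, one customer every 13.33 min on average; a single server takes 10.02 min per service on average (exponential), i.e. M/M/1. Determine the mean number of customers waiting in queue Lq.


λ = 60/13.33 = 4.5011 /hr
μ = 60/10.02 = 5.9880 /hr
ρ = λ/μ = 4.5011/5.9880 = 0.7517
Lq = ρ²/(1−ρ) = 0.5650/0.2483 = 2.2755

Final: 2.2755


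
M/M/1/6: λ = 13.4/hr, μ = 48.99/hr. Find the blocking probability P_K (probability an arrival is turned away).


ρ = λ/μ = 13.4/48.99 = 0.2735
P_K = (1−ρ)ρ^K/(1−ρ^(K+1)) = (0.7265·0.0004188)/(1 − 0.0001145)
= 0.0003042/0.999885 = 0.0003043

Final: 0.0003043


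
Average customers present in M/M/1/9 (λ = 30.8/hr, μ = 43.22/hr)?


ρ = 30.8/43.22 = 0.7126
L = ρ[1 − (K+1)ρ^K + Kρ^(K+1)] / [(1−ρ)(1−ρ^(K+1))]
Numerator: 0.7126·(1 − 10·0.047402 + 9·0.033780) = 0.591488
Denominator: (0.2874)·(0.966220) = 0.277660
L = 0.591488/0.277660 = 2.1303

Final: 2.1303


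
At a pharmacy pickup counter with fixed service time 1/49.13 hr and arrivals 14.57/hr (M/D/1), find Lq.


ρ = 14.57/49.13 = 0.2966
M/D/1: Lq = ρ²/(2(1−ρ)) = 0.08795/(2·0.7034) = 0.06251

Final: 0.06251


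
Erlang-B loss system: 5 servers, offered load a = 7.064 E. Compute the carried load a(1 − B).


B(5,7.064) = 0.428477 (Erlang-B)
Carried load = a(1 − B) = 7.064·(1 − 0.428477) = 7.064·0.571523 = 4.0372 E

Final: 4.0372 Erlangs


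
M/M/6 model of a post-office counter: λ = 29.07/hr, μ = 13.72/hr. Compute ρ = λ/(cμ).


ρ = λ/(cμ) = 29.07/(6·13.72) = 29.07/82.32 = 0.3531

Final: 0.3531


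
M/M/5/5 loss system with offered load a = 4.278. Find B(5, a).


B(c,a) = (a^c/c!) / Σ_{k=0}^{c} a^k/k!
a^5/5! = 11.940504
Σ terms (k=0..5): 1.00000 + 4.27800 + 9.15064 + 13.04882 + 13.95571 + 11.94050 = 53.373670
B = 11.940504/53.373670 = 0.223715

Final: 0.223715


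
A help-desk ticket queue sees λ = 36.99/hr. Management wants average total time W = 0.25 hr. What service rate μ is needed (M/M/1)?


W = 1/(μ−λ) ⇒ μ − λ = 1/W = 1/0.25 = 4.0000
μ = λ + 1/W = 36.99 + 4.0000 = 40.9900 per hr

Final: 40.9900 /hr


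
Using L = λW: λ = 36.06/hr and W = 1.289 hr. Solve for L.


L = λW = 36.06·1.289 = 46.4813

Final: 46.4813


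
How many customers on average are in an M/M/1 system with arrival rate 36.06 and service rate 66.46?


ρ = λ/μ = 36.06/66.46 = 0.5426
L = ρ/(1−ρ) = 0.5426/(1 − 0.5426) = 0.5426/0.4574 = 1.1862

Final: 1.1862


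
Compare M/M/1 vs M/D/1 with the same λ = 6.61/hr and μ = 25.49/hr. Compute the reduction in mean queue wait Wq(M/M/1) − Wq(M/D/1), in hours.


ρ = 6.61/25.49 = 0.2593
Wq(M/M/1) = ρ/(μ−λ) = 0.2593/18.88 = 0.01374 hr
Wq(M/D/1) = ρ/(2(μ−λ)) = 0.006868 hr
Savings = 0.01374 − 0.006868 = 0.006868 hr

Final: 0.006868 hr


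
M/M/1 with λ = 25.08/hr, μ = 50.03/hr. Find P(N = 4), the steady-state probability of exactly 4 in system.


ρ = 25.08/50.03 = 0.5013
P_n = (1−ρ)·ρ^n = (1 − 0.5013)·0.5013^4 = 0.4987·0.063152 = 0.031494

Final: 0.031494


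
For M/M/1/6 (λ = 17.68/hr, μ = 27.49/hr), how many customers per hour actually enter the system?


ρ = 0.6431; P_K = (1−ρ)ρ^6/(1−ρ^7) = 0.026459
λ_eff = λ(1 − P_K) = 17.68·(1 − 0.026459) = 17.68·0.973541 = 17.2122 /hr

Final: 17.2122 /hr


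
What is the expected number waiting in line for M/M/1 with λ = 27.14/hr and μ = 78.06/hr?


ρ = 27.14/78.06 = 0.3477
Lq = ρ²/(1−ρ) = 0.1209/0.6523 = 0.1853

Final: 0.1853


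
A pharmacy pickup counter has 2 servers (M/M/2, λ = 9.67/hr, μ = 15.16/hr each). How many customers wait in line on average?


a = λ/μ = 0.6379; ρ = a/2 = 0.3189
P₀ = 0.516379
Lq = P₀·a^c·ρ / (c!·(1−ρ)²) = 0.516379·0.40687·0.3189/(2·0.46385)
= 0.07223

Final: 0.07223


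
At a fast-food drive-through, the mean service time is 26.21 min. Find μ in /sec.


μ = 1/(service time) in consistent units.
1 second = 0.0166667 min, so μ = 0.0166667/26.21 = 0.0006359 per second

Final: 0.0006359 /sec


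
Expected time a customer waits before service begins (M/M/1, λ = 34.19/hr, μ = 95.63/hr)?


ρ = 34.19/95.63 = 0.3575
Wq = ρ/(μ−λ) = 0.3575/(95.63 − 34.19) = 0.3575/61.44 = 0.005819 hr

Final: 0.005819 hr


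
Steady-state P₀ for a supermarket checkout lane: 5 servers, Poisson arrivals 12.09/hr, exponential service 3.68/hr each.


a = λ/μ = 12.09/3.68 = 3.2853; ρ = a/c = 0.6571
Σ_{k=0}^{4} a^k/k! (terms k=0..4) = 1.00000 + 3.28533 + 5.39668 + 5.90996 + 4.85403 = 20.44600
Tail: a^5/(5!(1−ρ)) = 382.72992/(120·0.3429) = 9.30036
P₀ = 1/(20.44600 + 9.30036) = 1/29.74635 = 0.033618

Final: 0.033618


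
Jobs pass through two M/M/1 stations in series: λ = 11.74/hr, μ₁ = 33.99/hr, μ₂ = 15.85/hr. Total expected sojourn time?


Each node sees arrival rate λ = 11.74/hr (tandem ⇒ throughput preserved).
W₁ = 1/(μ₁−λ) = 1/(33.99−11.74) = 0.04494 hr
W₂ = 1/(μ₂−λ) = 1/(15.85−11.74) = 0.24331 hr
W_total = W₁ + W₂ = 0.04494 + 0.24331 = 0.28825 hr

Final: 0.28825 hr


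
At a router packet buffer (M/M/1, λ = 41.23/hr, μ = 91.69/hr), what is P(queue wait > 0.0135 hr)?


ρ = 41.23/91.69 = 0.4497
P(Wq > t) = ρ·e^{−(μ−λ)t} = 0.4497·e^{−0.6812}
= 0.4497·0.506004 = 0.227534

Final: 0.227534


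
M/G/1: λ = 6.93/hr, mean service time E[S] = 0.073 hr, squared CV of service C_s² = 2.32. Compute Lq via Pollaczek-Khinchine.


ρ = λ·E[S] = 6.93·0.073 = 0.5059
Lq = ρ²(1+C_s²)/(2(1−ρ)) = 0.2559·(1+2.32)/(2·0.4941)
= 0.2559·3.3200/0.9882 = 0.85980

Final: 0.85980


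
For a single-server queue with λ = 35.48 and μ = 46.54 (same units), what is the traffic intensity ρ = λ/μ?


ρ = λ/μ = 35.48/46.54 = 0.7624

Final: 0.7624


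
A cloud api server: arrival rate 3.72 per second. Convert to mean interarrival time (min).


Mean interarrival time = 1/λ = 1/3.72 second = 0.26882 second
In minutes: 0.26882 × 0.0166667 = 0.004480 min

Final: 0.004480 min


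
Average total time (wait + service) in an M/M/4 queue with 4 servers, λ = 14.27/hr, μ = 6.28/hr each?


a = 2.2723; ρ = 0.5681; P₀ = 0.096328
Lq = P₀·a^c·ρ/(c!(1−ρ)²) = 0.32582
Wq = Lq/λ = 0.32582/14.27 = 0.02283 hr
W = Wq + 1/μ = 0.02283 + 0.15924 = 0.18207 hr

Final: 0.18207 hr


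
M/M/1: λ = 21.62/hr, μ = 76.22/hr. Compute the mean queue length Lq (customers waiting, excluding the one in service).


ρ = 21.62/76.22 = 0.2837
Lq = ρ²/(1−ρ) = 0.08046/0.7163 = 0.1123

Final: 0.1123


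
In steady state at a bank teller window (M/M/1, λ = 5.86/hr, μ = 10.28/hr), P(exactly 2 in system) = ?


ρ = 5.86/10.28 = 0.5700
P_n = (1−ρ)·ρ^n = (1 − 0.5700)·0.5700^2 = 0.4300·0.324944 = 0.139713

Final: 0.139713


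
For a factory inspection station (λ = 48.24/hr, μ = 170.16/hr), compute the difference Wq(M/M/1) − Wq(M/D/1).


ρ = 48.24/170.16 = 0.2835
Wq(M/M/1) = ρ/(μ−λ) = 0.2835/121.92 = 0.002325 hr
Wq(M/D/1) = ρ/(2(μ−λ)) = 0.001163 hr
Savings = 0.002325 − 0.001163 = 0.001163 hr

Final: 0.001163 hr


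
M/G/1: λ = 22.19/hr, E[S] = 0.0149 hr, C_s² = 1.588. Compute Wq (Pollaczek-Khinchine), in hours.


ρ = λ·E[S] = 22.19·0.0149 = 0.3306
E[S²] = E[S]²(1+C_s²) = 0.0149²·(1+1.588) = 0.0005746
Wq = λ·E[S²]/(2(1−ρ)) = 22.19·0.0005746/(2·0.6694) = 0.009524 hr

Final: 0.009524 hr


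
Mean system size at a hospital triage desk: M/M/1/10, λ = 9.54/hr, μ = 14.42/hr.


ρ = 9.54/14.42 = 0.6616
L = ρ[1 − (K+1)ρ^K + Kρ^(K+1)] / [(1−ρ)(1−ρ^(K+1))]
Numerator: 0.6616·(1 − 11·0.016063 + 10·0.010627) = 0.614990
Denominator: (0.3384)·(0.989373) = 0.334822
L = 0.614990/0.334822 = 1.8368

Final: 1.8368


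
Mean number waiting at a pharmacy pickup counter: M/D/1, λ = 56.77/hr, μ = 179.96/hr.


ρ = 56.77/179.96 = 0.3155
M/D/1: Lq = ρ²/(2(1−ρ)) = 0.09951/(2·0.6845) = 0.07269

Final: 0.07269


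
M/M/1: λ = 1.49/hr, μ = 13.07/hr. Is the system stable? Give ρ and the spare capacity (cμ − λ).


Total capacity cμ = 1·13.07 = 13.07/hr
ρ = λ/(cμ) = 1.49/13.07 = 0.1140
Stable ⇔ ρ < 1: YES
Spare capacity = cμ − λ = 13.07 − 1.49 = 11.58/hr

Final: ρ = 0.1140; stable; margin = 11.58/hr


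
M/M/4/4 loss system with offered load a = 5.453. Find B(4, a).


B(c,a) = (a^c/c!) / Σ_{k=0}^{c} a^k/k!
a^4/4! = 36.840944
Σ terms (k=0..4): 1.00000 + 5.45300 + 14.86760 + 27.02435 + 36.84094 = 85.185898
B = 36.840944/85.185898 = 0.432477

Final: 0.432477


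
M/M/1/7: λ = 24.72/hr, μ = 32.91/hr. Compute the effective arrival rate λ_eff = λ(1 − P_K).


ρ = 0.7511; P_K = (1−ρ)ρ^7/(1−ρ^8) = 0.037360
λ_eff = λ(1 − P_K) = 24.72·(1 − 0.037360) = 24.72·0.962640 = 23.7965 /hr

Final: 23.7965 /hr


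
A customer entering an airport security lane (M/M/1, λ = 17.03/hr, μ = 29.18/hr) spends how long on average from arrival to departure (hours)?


W = 1/(μ−λ) = 1/(29.18 − 17.03) = 1/12.15 = 0.08230 hr

Final: 0.08230 hr


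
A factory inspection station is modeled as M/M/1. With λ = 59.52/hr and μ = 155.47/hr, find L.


ρ = λ/μ = 59.52/155.47 = 0.3828
L = ρ/(1−ρ) = 0.3828/(1 − 0.3828) = 0.3828/0.6172 = 0.6203

Final: 0.6203


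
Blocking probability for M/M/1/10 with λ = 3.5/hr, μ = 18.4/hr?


ρ = λ/μ = 3.5/18.4 = 0.1902
P_K = (1−ρ)ρ^K/(1−ρ^(K+1)) = (0.8098·0.00000006202)/(1 − 0.00000001180)
= 0.00000005022/1.000000 = 0.00000005022

Final: 0.00000005022


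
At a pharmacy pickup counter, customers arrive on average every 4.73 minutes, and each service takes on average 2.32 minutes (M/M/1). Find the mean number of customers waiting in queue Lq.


λ = 60/4.73 = 12.6850 /hr
μ = 60/2.32 = 25.8621 /hr
ρ = λ/μ = 12.6850/25.8621 = 0.4905
Lq = ρ²/(1−ρ) = 0.2406/0.5095 = 0.4722

Final: 0.4722


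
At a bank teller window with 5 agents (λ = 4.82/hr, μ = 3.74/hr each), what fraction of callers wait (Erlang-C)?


a = λ/μ = 1.2888; ρ = a/5 = 0.2578
P₀ = 0.275417 (from M/M/c formula)
C(c,a) = [a^c/(c!(1−ρ))]·P₀ = [3.55531/(120·0.7422)]·0.275417
= 0.03992·0.275417 = 0.010994

Final: 0.010994


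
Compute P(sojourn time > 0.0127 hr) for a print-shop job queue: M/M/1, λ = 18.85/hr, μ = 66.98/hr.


W ~ Exponential(μ−λ) for M/M/1.
μ − λ = 66.98 − 18.85 = 48.1300
P(W > t) = e^{−(μ−λ)t} = e^{−0.6113} = 0.542672

Final: 0.542672


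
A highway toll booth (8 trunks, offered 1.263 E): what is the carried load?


B(8,1.263) = 0.00004541 (Erlang-B)
Carried load = a(1 − B) = 1.263·(1 − 0.00004541) = 1.263·0.999955 = 1.2629 E

Final: 1.2629 Erlangs


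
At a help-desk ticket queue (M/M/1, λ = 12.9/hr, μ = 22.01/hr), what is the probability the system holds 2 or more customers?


ρ = 12.9/22.01 = 0.5861
P(N ≥ n) = ρ^n = 0.5861^2 = 0.343510

Final: 0.343510


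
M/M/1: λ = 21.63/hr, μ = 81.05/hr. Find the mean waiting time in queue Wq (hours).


ρ = 21.63/81.05 = 0.2669
Wq = ρ/(μ−λ) = 0.2669/(81.05 − 21.63) = 0.2669/59.42 = 0.004491 hr

Final: 0.004491 hr


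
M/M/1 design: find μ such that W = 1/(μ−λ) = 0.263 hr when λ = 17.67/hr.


W = 1/(μ−λ) ⇒ μ − λ = 1/W = 1/0.263 = 3.8023
μ = λ + 1/W = 17.67 + 3.8023 = 21.4723 per hr

Final: 21.4723 /hr


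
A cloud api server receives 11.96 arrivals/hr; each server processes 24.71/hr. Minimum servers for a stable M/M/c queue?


Stability requires cμ > λ ⇔ c > λ/μ.
λ/μ = 11.96/24.71 = 0.4840
Minimum integer c = ⌊0.4840⌋ + 1 = 1
Check: 1·24.71 = 24.71 > 11.96, while 0·24.71 = 0.00 ≤ 11.96

Final: 1 servers


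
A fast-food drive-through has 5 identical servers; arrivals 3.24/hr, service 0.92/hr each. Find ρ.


ρ = λ/(cμ) = 3.24/(5·0.92) = 3.24/4.60 = 0.7043

Final: 0.7043


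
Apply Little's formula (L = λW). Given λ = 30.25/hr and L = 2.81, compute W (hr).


W = L/λ = 2.81/30.25 = 0.09289 hr

Final: 0.09289 hr


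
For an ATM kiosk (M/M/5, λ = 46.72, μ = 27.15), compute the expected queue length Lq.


a = λ/μ = 1.7208; ρ = a/5 = 0.3442
P₀ = 0.178324
Lq = P₀·a^c·ρ / (c!·(1−ρ)²) = 0.178324·15.08916·0.3442/(120·0.43012)
= 0.01794

Final: 0.01794


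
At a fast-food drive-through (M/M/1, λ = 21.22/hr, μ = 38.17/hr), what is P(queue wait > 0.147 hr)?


ρ = 21.22/38.17 = 0.5559
P(Wq > t) = ρ·e^{−(μ−λ)t} = 0.5559·e^{−2.4917}
= 0.5559·0.082773 = 0.046016

Final: 0.046016


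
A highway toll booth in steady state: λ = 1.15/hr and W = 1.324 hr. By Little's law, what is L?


L = λW = 1.15·1.324 = 1.5226

Final: 1.5226
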